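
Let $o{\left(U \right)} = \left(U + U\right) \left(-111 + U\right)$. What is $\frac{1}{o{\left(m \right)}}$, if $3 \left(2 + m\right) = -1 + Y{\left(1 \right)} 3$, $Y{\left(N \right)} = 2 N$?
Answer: $\frac{9}{668} \approx 0.013473$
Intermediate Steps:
$m = - \frac{1}{3}$ ($m = -2 + \frac{-1 + 2 \cdot 1 \cdot 3}{3} = -2 + \frac{-1 + 2 \cdot 3}{3} = -2 + \frac{-1 + 6}{3} = -2 + \frac{1}{3} \cdot 5 = -2 + \frac{5}{3} = - \frac{1}{3} \approx -0.33333$)
$o{\left(U \right)} = 2 U \left(-111 + U\right)$
$\frac{1}{o{\left(m \right)}} = \frac{1}{2 \left(- \frac{1}{3}\right) \left(-111 - \frac{1}{3}\right)} = \frac{1}{2 \left(- \frac{1}{3}\right) \left(- \frac{334}{3}\right)} = \frac{1}{\frac{668}{9}} = \frac{9}{668}$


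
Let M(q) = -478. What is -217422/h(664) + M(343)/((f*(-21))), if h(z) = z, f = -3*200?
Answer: -85619831/261450 ≈ -327.48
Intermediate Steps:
f = -600
-217422/h(664) + M(343)/((f*(-21))) = -217422/664 - 478/((-600*(-21))) = -217422*1/664 - 478/12600 = -108711/332 - 478*1/12600 = -108711/332 - 239/6300 = -85619831/261450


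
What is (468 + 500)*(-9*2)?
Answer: -17424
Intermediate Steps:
(468 + 500)*(-9*2) = 968*(-18) = -17424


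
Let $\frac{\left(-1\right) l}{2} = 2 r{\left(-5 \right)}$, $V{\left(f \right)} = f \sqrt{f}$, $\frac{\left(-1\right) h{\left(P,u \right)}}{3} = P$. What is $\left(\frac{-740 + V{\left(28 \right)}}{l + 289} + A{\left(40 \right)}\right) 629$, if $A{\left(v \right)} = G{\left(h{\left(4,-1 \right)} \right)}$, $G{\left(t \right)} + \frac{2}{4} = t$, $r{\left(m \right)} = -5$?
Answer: $- \frac{5789945}{618} + \frac{35224 \sqrt{7}}{309} \approx -9067.3$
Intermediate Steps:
$h{\left(P,u \right)} = - 3 P$
$G{\left(t \right)} = - \frac{1}{2} + t$
$V{\left(f \right)} = f^{\frac{3}{2}}$
$l = 20$ ($l = - 2 \cdot 2 \left(-5\right) = \left(-2\right) \left(-10\right) = 20$)
$A{\left(v \right)} = - \frac{25}{2}$ ($A{\left(v \right)} = - \frac{1}{2} - 12 = - \frac{25}{2}$)
$\left(\frac{-740 + V{\left(28 \right)}}{l + 289} + A{\left(40 \right)}\right) 629 = \left(\frac{-740 + 28^{\frac{3}{2}}}{20 + 289} - \frac{25}{2}\right) 629 = \left(\frac{-740 + 56 \sqrt{7}}{309} - \frac{25}{2}\right) 629 = \left(\left(-740 + 56 \sqrt{7}\right) \frac{1}{309} - \frac{25}{2}\right) 629 = \left(\left(- \frac{740}{309} + \frac{56 \sqrt{7}}{309}\right) - \frac{25}{2}\right) 629 = \left(- \frac{9205}{618} + \frac{56 \sqrt{7}}{309}\right) 629 = - \frac{5789945}{618} + \frac{35224 \sqrt{7}}{309}$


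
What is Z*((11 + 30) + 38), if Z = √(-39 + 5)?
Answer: 79*I*√34 ≈ 460.65*I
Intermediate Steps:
Z = I*√34 (Z = √(-34) = I*√34 ≈ 5.8309*I)
Z*((11 + 30) + 38) = (I*√34)*((11 + 30) + 38) = (I*√34)*(41 + 38) = (I*√34)*79 = 79*I*√34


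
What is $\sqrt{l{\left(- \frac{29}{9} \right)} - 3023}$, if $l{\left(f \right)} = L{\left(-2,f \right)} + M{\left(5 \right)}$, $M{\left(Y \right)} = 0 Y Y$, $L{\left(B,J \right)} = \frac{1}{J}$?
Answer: $\frac{2 i \sqrt{635651}}{29} \approx 54.985 i$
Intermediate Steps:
$M{\left(Y \right)} = 0$ ($M{\left(Y \right)} = 0 Y = 0$)
$l{\left(f \right)} = \frac{1}{f}$ ($l{\left(f \right)} = \frac{1}{f} + 0 = \frac{1}{f}$)
$\sqrt{l{\left(- \frac{29}{9} \right)} - 3023} = \sqrt{\frac{1}{\left(-29\right) \frac{1}{9}} - 3023} = \sqrt{\frac{1}{- \frac{29}{9}} - 3023} = \sqrt{- \frac{9}{29} - 3023} = \sqrt{- \frac{87676}{29}} = \frac{2 i \sqrt{635651}}{29}$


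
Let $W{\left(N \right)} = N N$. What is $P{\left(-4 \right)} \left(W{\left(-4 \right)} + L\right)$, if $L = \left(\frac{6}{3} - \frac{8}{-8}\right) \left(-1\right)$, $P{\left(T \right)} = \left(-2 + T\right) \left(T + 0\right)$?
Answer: $312$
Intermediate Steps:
$P{\left(T \right)} = T \left(-2 + T\right)$ ($P{\left(T \right)} = \left(-2 + T\right) T = T \left(-2 + T\right)$)
$W{\left(N \right)} = N^{2}$
$L = -3$ ($L = \left(6 \cdot \frac{1}{3} - -1\right) \left(-1\right) = \left(2 + 1\right) \left(-1\right) = 3 \left(-1\right) = -3$)
$P{\left(-4 \right)} \left(W{\left(-4 \right)} + L\right) = - 4 \left(-2 - 4\right) \left(\left(-4\right)^{2} - 3\right) = \left(-4\right) \left(-6\right) \left(16 - 3\right) = 24 \cdot 13 = 312$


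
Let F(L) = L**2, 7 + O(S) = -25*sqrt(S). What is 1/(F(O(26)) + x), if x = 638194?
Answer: 13357/8741998001 - 50*sqrt(26)/61193986007 ≈ 1.5237e-6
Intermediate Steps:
O(S) = -7 - 25*sqrt(S)
1/(F(O(26)) + x) = 1/((-7 - 25*sqrt(26))**2 + 638194) = 1/(638194 + (-7 - 25*sqrt(26))**2)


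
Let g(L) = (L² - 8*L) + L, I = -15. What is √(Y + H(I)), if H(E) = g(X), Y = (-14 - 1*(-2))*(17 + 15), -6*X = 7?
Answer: I*√13481/6 ≈ 19.351*I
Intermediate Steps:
X = -7/6 (X = -⅙*7 = -7/6 ≈ -1.1667)
Y = -384 (Y = (-14 + 2)*32 = -12*32 = -384)
g(L) = L² - 7*L
H(E) = 343/36 (H(E) = -7*(-7 - 7/6)/6 = -7/6*(-49/6) = 343/36)
√(Y + H(I)) = √(-384 + 343/36) = √(-13481/36) = I*√13481/6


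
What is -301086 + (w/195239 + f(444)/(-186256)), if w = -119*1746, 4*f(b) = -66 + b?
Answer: -3128246014118301/10389838624 ≈ -3.0109e+5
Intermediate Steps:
f(b) = -33/2 + b/4 (f(b) = (-66 + b)/4 = -33/2 + b/4)
w = -207774
-301086 + (w/195239 + f(444)/(-186256)) = -301086 + (-207774/195239 + (-33/2 + (1/4)*444)/(-186256)) = -301086 + (-207774*1/195239 + (-33/2 + 111)*(-1/186256)) = -301086 + (-207774/195239 + (189/2)*(-1/186256)) = -301086 + (-207774/195239 - 27/53216) = -301086 - 11062172637/10389838624 = -3128246014118301/10389838624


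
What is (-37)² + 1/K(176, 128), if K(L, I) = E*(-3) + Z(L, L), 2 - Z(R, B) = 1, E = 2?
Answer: 6844/5 ≈ 1368.8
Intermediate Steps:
Z(R, B) = 1 (Z(R, B) = 2 - 1*1 = 2 - 1 = 1)
K(L, I) = -5 (K(L, I) = 2*(-3) + 1 = -6 + 1 = -5)
(-37)² + 1/K(176, 128) = (-37)² + 1/(-5) = 1369 - ⅕ = 6844/5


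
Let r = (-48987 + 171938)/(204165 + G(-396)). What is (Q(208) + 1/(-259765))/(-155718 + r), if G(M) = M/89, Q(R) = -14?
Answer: 66080089879479/734986915086212195 ≈ 8.9907e-5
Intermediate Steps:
G(M) = M/89 (G(M) = M*(1/89) = M/89)
r = 10942639/18170289 (r = (-48987 + 171938)/(204165 + (1/89)*(-396)) = 122951/(204165 - 396/89) = 122951/(18170289/89) = 122951*(89/18170289) = 10942639/18170289 ≈ 0.60223)
(Q(208) + 1/(-259765))/(-155718 + r) = (-14 + 1/(-259765))/(-155718 + 10942639/18170289) = (-14 - 1/259765)/(-2829430119863/18170289) = -3636711/259765*(-18170289/2829430119863) = 66080089879479/734986915086212195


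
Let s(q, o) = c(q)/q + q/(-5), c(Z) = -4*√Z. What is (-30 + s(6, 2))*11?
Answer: -1716/5 - 22*√6/3 ≈ -361.16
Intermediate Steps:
s(q, o) = -4/√q - q/5 (s(q, o) = (-4*√q)/q + q/(-5) = -4/√q + q*(-⅕) = -4/√q - q/5)
(-30 + s(6, 2))*11 = (-30 + (-2*√6/3 - ⅕*6))*11 = (-30 + (-2*√6/3 - 6/5))*11 = (-30 + (-6/5 - 2*√6/3))*11 = (-156/5 - 2*√6/3)*11 = -1716/5 - 22*√6/3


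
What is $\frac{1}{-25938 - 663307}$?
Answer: $- \frac{1}{689245} \approx -1.4509 \cdot 10^{-6}$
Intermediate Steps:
$\frac{1}{-25938 - 663307} = \frac{1}{-689245} = - \frac{1}{689245}$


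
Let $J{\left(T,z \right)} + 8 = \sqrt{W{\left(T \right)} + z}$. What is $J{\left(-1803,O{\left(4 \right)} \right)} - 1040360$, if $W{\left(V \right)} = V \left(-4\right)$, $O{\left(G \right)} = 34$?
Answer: $-1040368 + \sqrt{7246} \approx -1.0403 \cdot 10^{6}$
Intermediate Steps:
$W{\left(V \right)} = - 4 V$
$J{\left(T,z \right)} = -8 + \sqrt{z - 4 T}$ ($J{\left(T,z \right)} = -8 + \sqrt{- 4 T + z} = -8 + \sqrt{z - 4 T}$)
$J{\left(-1803,O{\left(4 \right)} \right)} - 1040360 = \left(-8 + \sqrt{34 - -7212}\right) - 1040360 = \left(-8 + \sqrt{34 + 7212}\right) - 1040360 = \left(-8 + \sqrt{7246}\right) - 1040360 = -1040368 + \sqrt{7246}$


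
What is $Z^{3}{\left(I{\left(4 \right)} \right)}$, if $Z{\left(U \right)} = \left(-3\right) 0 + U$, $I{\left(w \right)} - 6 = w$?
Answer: $1000$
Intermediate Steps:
$I{\left(w \right)} = 6 + w$
$Z{\left(U \right)} = U$ ($Z{\left(U \right)} = 0 + U = U$)
$Z^{3}{\left(I{\left(4 \right)} \right)} = \left(6 + 4\right)^{3} = 10^{3} = 1000$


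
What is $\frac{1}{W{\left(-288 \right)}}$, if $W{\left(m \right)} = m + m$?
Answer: $- \frac{1}{576} \approx -0.0017361$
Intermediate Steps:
$W{\left(m \right)} = 2 m$
$\frac{1}{W{\left(-288 \right)}} = \frac{1}{2 \left(-288\right)} = \frac{1}{-576} = - \frac{1}{576}$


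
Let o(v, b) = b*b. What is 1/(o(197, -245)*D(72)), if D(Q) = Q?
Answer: 1/4321800 ≈ 2.3139e-7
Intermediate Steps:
o(v, b) = b²
1/(o(197, -245)*D(72)) = 1/((-245)²*72) = (1/72)/60025 = (1/60025)*(1/72) = 1/4321800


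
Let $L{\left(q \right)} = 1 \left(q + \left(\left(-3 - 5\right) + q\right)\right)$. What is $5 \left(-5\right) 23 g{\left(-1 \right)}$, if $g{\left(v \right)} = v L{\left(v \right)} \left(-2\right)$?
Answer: $11500$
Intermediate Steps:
$L{\left(q \right)} = -8 + 2 q$ ($L{\left(q \right)} = 1 \left(q + \left(\left(-3 - 5\right) + q\right)\right) = 1 \left(q + \left(-8 + q\right)\right) = 1 \left(-8 + 2 q\right) = -8 + 2 q$)
$g{\left(v \right)} = - 2 v \left(-8 + 2 v\right)$ ($g{\left(v \right)} = v \left(-8 + 2 v\right) \left(-2\right) = - 2 v \left(-8 + 2 v\right)$)
$5 \left(-5\right) 23 g{\left(-1 \right)} = 5 \left(-5\right) 23 \cdot 4 \left(-1\right) \left(4 - -1\right) = \left(-25\right) 23 \cdot 4 \left(-1\right) \left(4 + 1\right) = - 575 \cdot 4 \left(-1\right) 5 = \left(-575\right) \left(-20\right) = 11500$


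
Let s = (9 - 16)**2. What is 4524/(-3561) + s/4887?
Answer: -7311433/5800869 ≈ -1.2604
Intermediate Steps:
s = 49 (s = (-7)**2 = 49)
4524/(-3561) + s/4887 = 4524/(-3561) + 49/4887 = 4524*(-1/3561) + 49*(1/4887) = -1508/1187 + 49/4887 = -7311433/5800869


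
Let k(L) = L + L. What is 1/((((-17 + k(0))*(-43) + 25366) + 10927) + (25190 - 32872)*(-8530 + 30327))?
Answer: -1/167407530 ≈ -5.9734e-9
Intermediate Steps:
k(L) = 2*L
1/((((-17 + k(0))*(-43) + 25366) + 10927) + (25190 - 32872)*(-8530 + 30327)) = 1/((((-17 + 2*0)*(-43) + 25366) + 10927) + (25190 - 32872)*(-8530 + 30327)) = 1/((((-17 + 0)*(-43) + 25366) + 10927) - 7682*21797) = 1/(((-17*(-43) + 25366) + 10927) - 167444554) = 1/(((731 + 25366) + 10927) - 167444554) = 1/((26097 + 10927) - 167444554) = 1/(37024 - 167444554) = 1/(-167407530) = -1/167407530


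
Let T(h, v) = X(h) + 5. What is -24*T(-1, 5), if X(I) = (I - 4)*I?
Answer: -240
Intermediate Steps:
X(I) = I*(-4 + I) (X(I) = (-4 + I)*I = I*(-4 + I))
T(h, v) = 5 + h*(-4 + h) (T(h, v) = h*(-4 + h) + 5 = 5 + h*(-4 + h))
-24*T(-1, 5) = -24*(5 - (-4 - 1)) = -24*(5 - 1*(-5)) = -24*(5 + 5) = -24*10 = -240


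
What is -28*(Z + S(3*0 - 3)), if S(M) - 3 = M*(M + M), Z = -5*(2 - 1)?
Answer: -448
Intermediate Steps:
Z = -5 (Z = -5*1 = -5)
S(M) = 3 + 2*M² (S(M) = 3 + M*(M + M) = 3 + M*(2*M) = 3 + 2*M²)
-28*(Z + S(3*0 - 3)) = -28*(-5 + (3 + 2*(3*0 - 3)²)) = -28*(-5 + (3 + 2*(0 - 3)²)) = -28*(-5 + (3 + 2*(-3)²)) = -28*(-5 + (3 + 2*9)) = -28*(-5 + (3 + 18)) = -28*(-5 + 21) = -28*16 = -448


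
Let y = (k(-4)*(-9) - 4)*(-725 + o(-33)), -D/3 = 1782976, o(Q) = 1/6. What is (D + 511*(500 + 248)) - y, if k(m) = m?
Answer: -14830516/3 ≈ -4.9435e+6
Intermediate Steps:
o(Q) = 1/6
D = -5348928 (D = -3*1782976 = -5348928)
y = -69584/3 (y = (-4*(-9) - 4)*(-725 + 1/6) = (36 - 4)*(-4349/6) = 32*(-4349/6) = -69584/3 ≈ -23195.)
(D + 511*(500 + 248)) - y = (-5348928 + 511*(500 + 248)) - 1*(-69584/3) = (-5348928 + 511*748) + 69584/3 = (-5348928 + 382228) + 69584/3 = -4966700 + 69584/3 = -14830516/3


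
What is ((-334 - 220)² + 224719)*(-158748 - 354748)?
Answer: -272992445960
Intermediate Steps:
((-334 - 220)² + 224719)*(-158748 - 354748) = ((-554)² + 224719)*(-513496) = (306916 + 224719)*(-513496) = 531635*(-513496) = -272992445960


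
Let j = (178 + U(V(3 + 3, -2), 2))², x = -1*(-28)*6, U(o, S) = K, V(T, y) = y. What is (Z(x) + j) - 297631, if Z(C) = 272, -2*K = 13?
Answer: -1071787/4 ≈ -2.6795e+5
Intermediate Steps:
K = -13/2 (K = -½*13 = -13/2 ≈ -6.5000)
U(o, S) = -13/2
x = 168 (x = 28*6 = 168)
j = 117649/4 (j = (178 - 13/2)² = (343/2)² = 117649/4 ≈ 29412.)
(Z(x) + j) - 297631 = (272 + 117649/4) - 297631 = 118737/4 - 297631 = -1071787/4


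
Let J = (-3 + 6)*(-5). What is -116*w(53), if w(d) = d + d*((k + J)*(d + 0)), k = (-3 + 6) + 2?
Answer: 3252292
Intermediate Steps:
k = 5 (k = 3 + 2 = 5)
J = -15 (J = 3*(-5) = -15)
w(d) = d - 10*d**2 (w(d) = d + d*((5 - 15)*(d + 0)) = d + d*(-10*d) = d - 10*d**2)
-116*w(53) = -6148*(1 - 10*53) = -6148*(1 - 530) = -6148*(-529) = -116*(-28037) = 3252292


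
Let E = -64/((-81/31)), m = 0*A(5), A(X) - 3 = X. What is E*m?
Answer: 0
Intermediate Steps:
A(X) = 3 + X
m = 0 (m = 0*(3 + 5) = 0*8 = 0)
E = 1984/81 (E = -64/((-81*1/31)) = -64/(-81/31) = -64*(-31/81) = 1984/81 ≈ 24.494)
E*m = (1984/81)*0 = 0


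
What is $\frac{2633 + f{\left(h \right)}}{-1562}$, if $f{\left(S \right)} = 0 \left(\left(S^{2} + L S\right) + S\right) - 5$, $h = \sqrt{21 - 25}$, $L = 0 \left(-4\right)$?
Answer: $- \frac{1314}{781} \approx -1.6825$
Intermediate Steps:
$L = 0$
$h = 2 i$ ($h = \sqrt{-4} = 2 i \approx 2.0 i$)
$f{\left(S \right)} = -5$ ($f{\left(S \right)} = 0 \left(\left(S^{2} + 0 S\right) + S\right) - 5 = 0 \left(\left(S^{2} + 0\right) + S\right) - 5 = 0 \left(S^{2} + S\right) - 5 = 0 \left(S + S^{2}\right) - 5 = 0 - 5 = -5$)
$\frac{2633 + f{\left(h \right)}}{-1562} = \frac{2633 - 5}{-1562} = 2628 \left(- \frac{1}{1562}\right) = - \frac{1314}{781}$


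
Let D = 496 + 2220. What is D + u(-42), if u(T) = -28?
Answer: 2688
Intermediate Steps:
D = 2716
D + u(-42) = 2716 - 28 = 2688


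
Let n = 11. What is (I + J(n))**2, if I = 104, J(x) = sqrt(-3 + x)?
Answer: 10824 + 416*sqrt(2) ≈ 11412.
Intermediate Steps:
(I + J(n))**2 = (104 + sqrt(-3 + 11))**2 = (104 + sqrt(8))**2 = (104 + 2*sqrt(2))**2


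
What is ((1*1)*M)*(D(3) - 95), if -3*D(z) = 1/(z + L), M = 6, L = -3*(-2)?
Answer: -5132/9 ≈ -570.22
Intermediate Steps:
L = 6
D(z) = -1/(3*(6 + z)) (D(z) = -1/(3*(z + 6)) = -1/(3*(6 + z)))
((1*1)*M)*(D(3) - 95) = ((1*1)*6)*(-1/(18 + 3*3) - 95) = (1*6)*(-1/(18 + 9) - 95) = 6*(-1/27 - 95) = 6*(-2566/27) = -5132/9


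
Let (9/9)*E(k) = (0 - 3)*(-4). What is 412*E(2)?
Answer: 4944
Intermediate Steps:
E(k) = 12 (E(k) = (0 - 3)*(-4) = -3*(-4) = 12)
412*E(2) = 412*12 = 4944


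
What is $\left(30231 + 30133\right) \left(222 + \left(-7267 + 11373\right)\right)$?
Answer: $261255392$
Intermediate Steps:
$\left(30231 + 30133\right) \left(222 + \left(-7267 + 11373\right)\right) = 60364 \left(222 + 4106\right) = 60364 \cdot 4328 = 261255392$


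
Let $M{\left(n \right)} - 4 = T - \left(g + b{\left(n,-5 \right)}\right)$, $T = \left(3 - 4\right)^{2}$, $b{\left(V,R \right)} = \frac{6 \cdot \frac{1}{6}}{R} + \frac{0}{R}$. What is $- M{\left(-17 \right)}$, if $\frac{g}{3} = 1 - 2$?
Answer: $- \frac{41}{5} \approx -8.2$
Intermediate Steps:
$g = -3$ ($g = 3 \left(1 - 2\right) = 3 \left(-1\right) = -3$)
$b{\left(V,R \right)} = \frac{1}{R}$ ($b{\left(V,R \right)} = \frac{6 \cdot \frac{1}{6}}{R} + 0 = 1 \frac{1}{R} + 0 = \frac{1}{R} + 0 = \frac{1}{R}$)
$T = 1$ ($T = \left(-1\right)^{2} = 1$)
$M{\left(n \right)} = \frac{41}{5}$ ($M{\left(n \right)} = 4 + \left(1 - \left(-3 + \frac{1}{-5}\right)\right) = 4 + \left(1 - \left(-3 - \frac{1}{5}\right)\right) = 4 + \left(1 - - \frac{16}{5}\right) = 4 + \left(1 + \frac{16}{5}\right) = 4 + \frac{21}{5} = \frac{41}{5}$)
$- M{\left(-17 \right)} = \left(-1\right) \frac{41}{5} = - \frac{41}{5}$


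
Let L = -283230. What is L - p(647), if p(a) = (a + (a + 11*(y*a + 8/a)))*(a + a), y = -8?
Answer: 71717342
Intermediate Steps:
p(a) = 2*a*(-86*a + 88/a) (p(a) = (a + (a + 11*(-8*a + 8/a)))*(a + a) = (a + (a + (-88*a + 88/a)))*(2*a) = (a + (-87*a + 88/a))*(2*a) = (-86*a + 88/a)*(2*a) = 2*a*(-86*a + 88/a))
L - p(647) = -283230 - (176 - 172*647²) = -283230 - (176 - 172*418609) = -283230 - (176 - 72000748) = -283230 - 1*(-72000572) = -283230 + 72000572 = 71717342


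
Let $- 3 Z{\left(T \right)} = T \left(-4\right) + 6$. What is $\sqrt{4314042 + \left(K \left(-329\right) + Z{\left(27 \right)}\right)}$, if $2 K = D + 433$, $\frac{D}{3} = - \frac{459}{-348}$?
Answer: $\frac{9 \sqrt{704728362}}{116} \approx 2059.7$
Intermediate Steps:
$D = \frac{459}{116}$ ($D = 3 \left(- \frac{459}{-348}\right) = 3 \left(\left(-459\right) \left(- \frac{1}{348}\right)\right) = 3 \cdot \frac{153}{116} = \frac{459}{116} \approx 3.9569$)
$Z{\left(T \right)} = -2 + \frac{4 T}{3}$ ($Z{\left(T \right)} = - \frac{T \left(-4\right) + 6}{3} = - \frac{- 4 T + 6}{3} = - \frac{6 - 4 T}{3} = -2 + \frac{4 T}{3}$)
$K = \frac{50687}{232}$ ($K = \frac{\frac{459}{116} + 433}{2} = \frac{1}{2} \cdot \frac{50687}{116} = \frac{50687}{232} \approx 218.48$)
$\sqrt{4314042 + \left(K \left(-329\right) + Z{\left(27 \right)}\right)} = \sqrt{4314042 + \left(\frac{50687}{232} \left(-329\right) + \left(-2 + \frac{4}{3} \cdot 27\right)\right)} = \sqrt{4314042 + \left(- \frac{16676023}{232} + \left(-2 + 36\right)\right)} = \sqrt{4314042 + \left(- \frac{16676023}{232} + 34\right)} = \sqrt{4314042 - \frac{16668135}{232}} = \sqrt{\frac{984189609}{232}} = \frac{9 \sqrt{704728362}}{116}$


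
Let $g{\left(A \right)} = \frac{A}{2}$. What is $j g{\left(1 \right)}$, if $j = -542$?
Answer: $-271$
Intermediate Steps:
$g{\left(A \right)} = \frac{A}{2}$ ($g{\left(A \right)} = A \frac{1}{2} = \frac{A}{2}$)
$j g{\left(1 \right)} = - 542 \cdot \frac{1}{2} \cdot 1 = \left(-542\right) \frac{1}{2} = -271$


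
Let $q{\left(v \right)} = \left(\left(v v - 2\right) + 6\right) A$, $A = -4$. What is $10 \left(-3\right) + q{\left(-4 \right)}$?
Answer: $-110$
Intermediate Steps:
$q{\left(v \right)} = -16 - 4 v^{2}$ ($q{\left(v \right)} = \left(\left(v v - 2\right) + 6\right) \left(-4\right) = \left(\left(v^{2} - 2\right) + 6\right) \left(-4\right) = \left(\left(-2 + v^{2}\right) + 6\right) \left(-4\right) = \left(4 + v^{2}\right) \left(-4\right) = -16 - 4 v^{2}$)
$10 \left(-3\right) + q{\left(-4 \right)} = 10 \left(-3\right) - \left(16 + 4 \left(-4\right)^{2}\right) = -30 - 80 = -110$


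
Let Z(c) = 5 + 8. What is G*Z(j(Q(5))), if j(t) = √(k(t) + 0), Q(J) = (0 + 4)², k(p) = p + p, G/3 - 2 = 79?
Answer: 3159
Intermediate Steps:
G = 243 (G = 6 + 3*79 = 6 + 237 = 243)
k(p) = 2*p
Q(J) = 16 (Q(J) = 4² = 16)
j(t) = √2*√t (j(t) = √(2*t + 0) = √(2*t) = √2*√t)
Z(c) = 13
G*Z(j(Q(5))) = 243*13 = 3159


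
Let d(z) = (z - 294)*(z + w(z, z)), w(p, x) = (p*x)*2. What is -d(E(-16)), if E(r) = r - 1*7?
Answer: 328095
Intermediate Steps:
E(r) = -7 + r (E(r) = r - 7 = -7 + r)
w(p, x) = 2*p*x
d(z) = (-294 + z)*(z + 2*z²) (d(z) = (z - 294)*(z + 2*z*z) = (-294 + z)*(z + 2*z²))
-d(E(-16)) = -(-7 - 16)*(-294 - 587*(-7 - 16) + 2*(-7 - 16)²) = -(-23)*(-294 - 587*(-23) + 2*(-23)²) = -(-23)*(-294 + 13501 + 2*529) = -(-23)*(-294 + 13501 + 1058) = -(-23)*14265 = -1*(-328095) = 328095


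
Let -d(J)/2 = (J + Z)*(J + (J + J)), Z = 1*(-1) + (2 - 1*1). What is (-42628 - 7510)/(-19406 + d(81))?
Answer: 25069/29386 ≈ 0.85309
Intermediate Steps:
Z = 0 (Z = -1 + (2 - 1) = -1 + 1 = 0)
d(J) = -6*J² (d(J) = -2*(J + 0)*(J + (J + J)) = -2*J*(J + 2*J) = -2*J*3*J = -6*J²)
(-42628 - 7510)/(-19406 + d(81)) = (-42628 - 7510)/(-19406 - 6*81²) = -50138/(-19406 - 6*6561) = -50138/(-19406 - 39366) = -50138/(-58772) = -50138*(-1/58772) = 25069/29386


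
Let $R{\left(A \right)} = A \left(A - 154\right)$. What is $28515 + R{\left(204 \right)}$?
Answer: $38715$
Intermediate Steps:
$R{\left(A \right)} = A \left(-154 + A\right)$
$28515 + R{\left(204 \right)} = 28515 + 204 \left(-154 + 204\right) = 28515 + 204 \cdot 50 = 28515 + 10200 = 38715$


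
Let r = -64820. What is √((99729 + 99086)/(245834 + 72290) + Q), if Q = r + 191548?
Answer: √3206325436346197/159062 ≈ 355.99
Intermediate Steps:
Q = 126728 (Q = -64820 + 191548 = 126728)
√((99729 + 99086)/(245834 + 72290) + Q) = √((99729 + 99086)/(245834 + 72290) + 126728) = √(198815/318124 + 126728) = √(40315417087/318124) = √3206325436346197/159062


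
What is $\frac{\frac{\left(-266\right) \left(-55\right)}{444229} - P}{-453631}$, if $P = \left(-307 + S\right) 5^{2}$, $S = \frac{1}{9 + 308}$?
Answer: $- \frac{1080791583260}{63880586423183} \approx -0.016919$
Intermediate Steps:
$S = \frac{1}{317} \approx 0.0031546$
$P = - \frac{2432950}{317}$ ($P = \left(-307 + \frac{1}{317}\right) 5^{2} = \left(- \frac{97318}{317}\right) 25 = - \frac{2432950}{317} \approx -7674.9$)
$\frac{\frac{\left(-266\right) \left(-55\right)}{444229} - P}{-453631} = \frac{\frac{\left(-266\right) \left(-55\right)}{444229} - - \frac{2432950}{317}}{-453631} = \left(14630 \cdot \frac{1}{444229} + \frac{2432950}{317}\right) \left(- \frac{1}{453631}\right) = \left(\frac{14630}{444229} + \frac{2432950}{317}\right) \left(- \frac{1}{453631}\right) = \frac{1080791583260}{140820593} \left(- \frac{1}{453631}\right) = - \frac{1080791583260}{63880586423183}$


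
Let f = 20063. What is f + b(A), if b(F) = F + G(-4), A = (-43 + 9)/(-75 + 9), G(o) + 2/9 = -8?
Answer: 1985474/99 ≈ 20055.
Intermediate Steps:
G(o) = -74/9 (G(o) = -2/9 - 8 = -74/9)
A = 17/33 (A = -34/(-66) = -34*(-1/66) = 17/33 ≈ 0.51515)
b(F) = -74/9 + F (b(F) = F - 74/9 = -74/9 + F)
f + b(A) = 20063 + (-74/9 + 17/33) = 20063 - 763/99 = 1985474/99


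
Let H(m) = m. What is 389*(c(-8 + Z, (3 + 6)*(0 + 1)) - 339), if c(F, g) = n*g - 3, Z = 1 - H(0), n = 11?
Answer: -94527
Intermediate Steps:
Z = 1 (Z = 1 - 1*0 = 1 + 0 = 1)
c(F, g) = -3 + 11*g (c(F, g) = 11*g - 3 = -3 + 11*g)
389*(c(-8 + Z, (3 + 6)*(0 + 1)) - 339) = 389*((-3 + 11*((3 + 6)*(0 + 1))) - 339) = 389*((-3 + 11*(9*1)) - 339) = 389*((-3 + 11*9) - 339) = 389*((-3 + 99) - 339) = 389*(96 - 339) = 389*(-243) = -94527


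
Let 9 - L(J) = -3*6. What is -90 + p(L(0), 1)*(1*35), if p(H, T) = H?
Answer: 855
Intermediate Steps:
L(J) = 27 (L(J) = 9 - (-3)*6 = 9 - 1*(-18) = 9 + 18 = 27)
-90 + p(L(0), 1)*(1*35) = -90 + 27*(1*35) = -90 + 27*35 = -90 + 945 = 855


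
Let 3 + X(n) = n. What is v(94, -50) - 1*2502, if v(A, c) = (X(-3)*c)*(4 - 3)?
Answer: -2202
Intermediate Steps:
X(n) = -3 + n
v(A, c) = -6*c (v(A, c) = ((-3 - 3)*c)*(4 - 3) = -6*c*1 = -6*c)
v(94, -50) - 1*2502 = -6*(-50) - 1*2502 = 300 - 2502 = -2202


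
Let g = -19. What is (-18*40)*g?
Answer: 13680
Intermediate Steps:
(-18*40)*g = -18*40*(-19) = -720*(-19) = 13680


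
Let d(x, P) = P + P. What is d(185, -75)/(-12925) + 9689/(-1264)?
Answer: -5001629/653488 ≈ -7.6537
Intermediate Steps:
d(x, P) = 2*P
d(185, -75)/(-12925) + 9689/(-1264) = (2*(-75))/(-12925) + 9689/(-1264) = -150*(-1/12925) + 9689*(-1/1264) = 6/517 - 9689/1264 = -5001629/653488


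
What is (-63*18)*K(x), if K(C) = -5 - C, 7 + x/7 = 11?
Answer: 37422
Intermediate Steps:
x = 28 (x = -49 + 7*11 = -49 + 77 = 28)
(-63*18)*K(x) = (-63*18)*(-5 - 1*28) = -1134*(-5 - 28) = -1134*(-33) = 37422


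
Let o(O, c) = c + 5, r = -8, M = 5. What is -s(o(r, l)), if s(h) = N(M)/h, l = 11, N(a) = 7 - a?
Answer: -⅛ ≈ -0.12500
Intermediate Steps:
o(O, c) = 5 + c
s(h) = 2/h (s(h) = (7 - 1*5)/h = (7 - 5)/h = 2/h)
-s(o(r, l)) = -2/(5 + 11) = -2/16 = -1*⅛ = -⅛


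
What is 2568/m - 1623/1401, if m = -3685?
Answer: -3192841/1720895 ≈ -1.8553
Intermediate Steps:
2568/m - 1623/1401 = 2568/(-3685) - 1623/1401 = 2568*(-1/3685) - 1623*1/1401 = -2568/3685 - 541/467 = -3192841/1720895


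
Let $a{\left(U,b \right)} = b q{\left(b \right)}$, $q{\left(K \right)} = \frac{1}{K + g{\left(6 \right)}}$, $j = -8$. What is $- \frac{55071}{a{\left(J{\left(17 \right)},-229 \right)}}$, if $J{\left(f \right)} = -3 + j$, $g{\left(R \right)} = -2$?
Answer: $- \frac{12721401}{229} \approx -55552.0$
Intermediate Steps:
$J{\left(f \right)} = -11$ ($J{\left(f \right)} = -3 - 8 = -11$)
$q{\left(K \right)} = \frac{1}{-2 + K}$ ($q{\left(K \right)} = \frac{1}{K - 2} = \frac{1}{-2 + K}$)
$a{\left(U,b \right)} = \frac{b}{-2 + b}$
$- \frac{55071}{a{\left(J{\left(17 \right)},-229 \right)}} = - \frac{55071}{\left(-229\right) \frac{1}{-2 - 229}} = - \frac{55071}{\left(-229\right) \frac{1}{-231}} = - \frac{55071}{\left(-229\right) \left(- \frac{1}{231}\right)} = - \frac{55071}{\frac{229}{231}} = \left(-55071\right) \frac{231}{229} = - \frac{12721401}{229}$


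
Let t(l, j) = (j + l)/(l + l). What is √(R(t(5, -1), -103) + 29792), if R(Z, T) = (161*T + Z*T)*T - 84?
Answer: √43550015/5 ≈ 1319.8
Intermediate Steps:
t(l, j) = (j + l)/(2*l) (t(l, j) = (j + l)/((2*l)) = (j + l)*(1/(2*l)) = (j + l)/(2*l))
R(Z, T) = -84 + T*(161*T + T*Z) (R(Z, T) = (161*T + T*Z)*T - 84 = T*(161*T + T*Z) - 84 = -84 + T*(161*T + T*Z))
√(R(t(5, -1), -103) + 29792) = √((-84 + 161*(-103)² + ((½)*(-1 + 5)/5)*(-103)²) + 29792) = √((-84 + 161*10609 + ((½)*(⅕)*4)*10609) + 29792) = √((-84 + 1708049 + (⅖)*10609) + 29792) = √((-84 + 1708049 + 21218/5) + 29792) = √(8561043/5 + 29792) = √(8710003/5) = √43550015/5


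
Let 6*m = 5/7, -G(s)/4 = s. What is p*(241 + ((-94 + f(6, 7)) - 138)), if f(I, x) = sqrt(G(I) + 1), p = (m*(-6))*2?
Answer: -90/7 - 10*I*sqrt(23)/7 ≈ -12.857 - 6.8512*I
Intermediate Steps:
G(s) = -4*s
m = 5/42 (m = (5/7)/6 = (5*(1/7))/6 = (1/6)*(5/7) = 5/42 ≈ 0.11905)
p = -10/7 (p = ((5/42)*(-6))*2 = -5/7*2 = -10/7 ≈ -1.4286)
f(I, x) = sqrt(1 - 4*I) (f(I, x) = sqrt(-4*I + 1) = sqrt(1 - 4*I))
p*(241 + ((-94 + f(6, 7)) - 138)) = -10*(241 + ((-94 + sqrt(1 - 4*6)) - 138))/7 = -10*(241 + ((-94 + sqrt(1 - 24)) - 138))/7 = -10*(241 + ((-94 + sqrt(-23)) - 138))/7 = -10*(241 + ((-94 + I*sqrt(23)) - 138))/7 = -10*(241 + (-232 + I*sqrt(23)))/7 = -10*(9 + I*sqrt(23))/7 = -90/7 - 10*I*sqrt(23)/7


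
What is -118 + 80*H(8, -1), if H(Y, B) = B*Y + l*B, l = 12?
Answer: -1718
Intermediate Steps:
H(Y, B) = 12*B + B*Y (H(Y, B) = B*Y + 12*B = 12*B + B*Y)
-118 + 80*H(8, -1) = -118 + 80*(-(12 + 8)) = -118 + 80*(-1*20) = -118 + 80*(-20) = -118 - 1600 = -1718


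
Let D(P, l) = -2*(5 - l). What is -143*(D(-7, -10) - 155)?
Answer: 26455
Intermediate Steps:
D(P, l) = -10 + 2*l
-143*(D(-7, -10) - 155) = -143*((-10 + 2*(-10)) - 155) = -143*((-10 - 20) - 155) = -143*(-30 - 155) = -143*(-185) = 26455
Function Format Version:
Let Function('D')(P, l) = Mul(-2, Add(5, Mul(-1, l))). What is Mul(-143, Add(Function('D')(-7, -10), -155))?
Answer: 26455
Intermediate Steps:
Function('D')(P, l) = Add(-10, Mul(2, l))
Mul(-143, Add(Function('D')(-7, -10), -155)) = Mul(-143, Add(Add(-10, Mul(2, -10)), -155)) = Mul(-143, Add(Add(-10, -20), -155)) = Mul(-143, Add(-30, -155)) = Mul(-143, -185) = 26455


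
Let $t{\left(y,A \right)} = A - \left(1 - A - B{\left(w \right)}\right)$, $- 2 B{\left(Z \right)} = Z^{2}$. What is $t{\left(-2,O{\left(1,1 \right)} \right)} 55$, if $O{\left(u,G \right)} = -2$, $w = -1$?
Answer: $- \frac{605}{2} \approx -302.5$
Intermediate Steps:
$B{\left(Z \right)} = - \frac{Z^{2}}{2}$
$t{\left(y,A \right)} = - \frac{3}{2} + 2 A$ ($t{\left(y,A \right)} = A + \left(\left(A - \frac{\left(-1\right)^{2}}{2}\right) - 1\right) = A + \left(\left(A - \frac{1}{2}\right) - 1\right) = A + \left(\left(- \frac{1}{2} + A\right) - 1\right) = A + \left(- \frac{3}{2} + A\right) = - \frac{3}{2} + 2 A$)
$t{\left(-2,O{\left(1,1 \right)} \right)} 55 = \left(- \frac{3}{2} + 2 \left(-2\right)\right) 55 = \left(- \frac{3}{2} - 4\right) 55 = \left(- \frac{11}{2}\right) 55 = - \frac{605}{2}$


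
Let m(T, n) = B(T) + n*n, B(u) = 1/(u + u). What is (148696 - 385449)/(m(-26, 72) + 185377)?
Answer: -12311156/9909171 ≈ -1.2424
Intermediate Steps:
B(u) = 1/(2*u)
m(T, n) = n² + 1/(2*T) (m(T, n) = 1/(2*T) + n*n = 1/(2*T) + n² = n² + 1/(2*T))
(148696 - 385449)/(m(-26, 72) + 185377) = (148696 - 385449)/((72² + (½)/(-26)) + 185377) = -236753/((5184 + (½)*(-1/26)) + 185377) = -236753/((5184 - 1/52) + 185377) = -236753/(269567/52 + 185377) = -236753/9909171/52 = -236753*52/9909171 = -12311156/9909171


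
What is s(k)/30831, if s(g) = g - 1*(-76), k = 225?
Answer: 7/717 ≈ 0.0097629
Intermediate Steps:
s(g) = 76 + g (s(g) = g + 76 = 76 + g)
s(k)/30831 = (76 + 225)/30831 = 301*(1/30831) = 7/717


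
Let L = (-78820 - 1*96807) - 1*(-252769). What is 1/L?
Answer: 1/77142 ≈ 1.2963e-5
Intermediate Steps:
L = 77142 (L = (-78820 - 96807) + 252769 = -175627 + 252769 = 77142)
1/L = 1/77142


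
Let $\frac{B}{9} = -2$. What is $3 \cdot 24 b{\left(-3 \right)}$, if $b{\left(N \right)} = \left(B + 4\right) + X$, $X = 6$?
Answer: $-576$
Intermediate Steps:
$B = -18$ ($B = 9 \left(-2\right) = -18$)
$b{\left(N \right)} = -8$ ($b{\left(N \right)} = \left(-18 + 4\right) + 6 = -14 + 6 = -8$)
$3 \cdot 24 b{\left(-3 \right)} = 3 \cdot 24 \left(-8\right) = 72 \left(-8\right) = -576$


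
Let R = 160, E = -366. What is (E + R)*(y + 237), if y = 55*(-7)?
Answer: 30488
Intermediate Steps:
y = -385
(E + R)*(y + 237) = (-366 + 160)*(-385 + 237) = -206*(-148) = 30488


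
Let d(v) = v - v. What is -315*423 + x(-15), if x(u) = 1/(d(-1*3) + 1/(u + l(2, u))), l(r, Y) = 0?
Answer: -133260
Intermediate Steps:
d(v) = 0
x(u) = u (x(u) = 1/(0 + 1/(u + 0)) = 1/(0 + 1/u) = 1/(1/u) = u)
-315*423 + x(-15) = -315*423 - 15 = -133245 - 15 = -133260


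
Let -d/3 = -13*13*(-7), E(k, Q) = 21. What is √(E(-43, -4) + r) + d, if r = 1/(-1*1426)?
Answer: -3549 + √42701570/1426 ≈ -3544.4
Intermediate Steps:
r = -1/1426 (r = 1/(-1426) = -1/1426 ≈ -0.00070126)
d = -3549 (d = -3*(-13*13)*(-7) = -(-507)*(-7) = -3*1183 = -3549)
√(E(-43, -4) + r) + d = √(21 - 1/1426) - 3549 = √(29945/1426) - 3549 = √42701570/1426 - 3549 = -3549 + √42701570/1426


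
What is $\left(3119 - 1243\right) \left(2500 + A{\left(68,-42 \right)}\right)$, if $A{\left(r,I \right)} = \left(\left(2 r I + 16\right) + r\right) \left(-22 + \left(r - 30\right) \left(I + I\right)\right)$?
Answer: $33938513392$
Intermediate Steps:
$A{\left(r,I \right)} = \left(-22 + 2 I \left(-30 + r\right)\right) \left(16 + r + 2 I r\right)$ ($A{\left(r,I \right)} = \left(\left(2 I r + 16\right) + r\right) \left(-22 + \left(-30 + r\right) 2 I\right) = \left(\left(16 + 2 I r\right) + r\right) \left(-22 + 2 I \left(-30 + r\right)\right) = \left(16 + r + 2 I r\right) \left(-22 + 2 I \left(-30 + r\right)\right) = \left(-22 + 2 I \left(-30 + r\right)\right) \left(16 + r + 2 I r\right)$)
$\left(3119 - 1243\right) \left(2500 + A{\left(68,-42 \right)}\right) = \left(3119 - 1243\right) \left(2500 - \left(-38472 - 205632 + 388416 + 14394240 - 4 \left(-42\right)^{2} \cdot 68^{2}\right)\right) = 1876 \left(2500 + \left(-352 + 40320 - 1496 - 8160 \cdot 1764 + 205632 + 2 \left(-42\right) 4624 + 4 \cdot 1764 \cdot 4624\right)\right) = 1876 \left(2500 - -18088392\right) = 1876 \left(2500 + 18088392\right) = 1876 \cdot 18090892 = 33938513392$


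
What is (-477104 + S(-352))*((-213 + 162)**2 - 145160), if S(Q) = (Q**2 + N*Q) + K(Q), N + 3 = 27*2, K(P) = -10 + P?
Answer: 52962664326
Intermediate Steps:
N = 51 (N = -3 + 27*2 = -3 + 54 = 51)
S(Q) = -10 + Q**2 + 52*Q (S(Q) = (Q**2 + 51*Q) + (-10 + Q) = -10 + Q**2 + 52*Q)
(-477104 + S(-352))*((-213 + 162)**2 - 145160) = (-477104 + (-10 + (-352)**2 + 52*(-352)))*((-213 + 162)**2 - 145160) = (-477104 + (-10 + 123904 - 18304))*((-51)**2 - 145160) = (-477104 + 105590)*(2601 - 145160) = -371514*(-142559) = 52962664326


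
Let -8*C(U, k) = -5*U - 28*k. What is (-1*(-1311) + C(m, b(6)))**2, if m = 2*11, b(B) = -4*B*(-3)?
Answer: 39778249/16 ≈ 2.4861e+6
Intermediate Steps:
b(B) = 12*B
m = 22
C(U, k) = 5*U/8 + 7*k/2 (C(U, k) = -(-5*U - 28*k)/8 = -(-28*k - 5*U)/8 = 5*U/8 + 7*k/2)
(-1*(-1311) + C(m, b(6)))**2 = (-1*(-1311) + ((5/8)*22 + 7*(12*6)/2))**2 = (1311 + (55/4 + (7/2)*72))**2 = (1311 + (55/4 + 252))**2 = (1311 + 1063/4)**2 = (6307/4)**2 = 39778249/16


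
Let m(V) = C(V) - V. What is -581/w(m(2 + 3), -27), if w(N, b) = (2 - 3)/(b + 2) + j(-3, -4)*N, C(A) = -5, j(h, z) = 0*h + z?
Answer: -2075/143 ≈ -14.510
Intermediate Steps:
j(h, z) = z (j(h, z) = 0 + z = z)
m(V) = -5 - V
w(N, b) = -1/(2 + b) - 4*N (w(N, b) = (2 - 3)/(b + 2) - 4*N = -1/(2 + b) - 4*N)
-581/w(m(2 + 3), -27) = -581*(2 - 27)/(-1 - 8*(-5 - (2 + 3)) - 4*(-5 - (2 + 3))*(-27)) = -581*(-25/(-1 - 8*(-5 - 1*5) - 4*(-5 - 1*5)*(-27))) = -581*(-25/(-1 - 8*(-5 - 5) - 4*(-5 - 5)*(-27))) = -581*(-25/(-1 - 8*(-10) - 4*(-10)*(-27))) = -581*(-25/(-1 + 80 - 1080)) = -581/((-1/25*(-1001))) = -581/1001/25 = -581*25/1001 = -2075/143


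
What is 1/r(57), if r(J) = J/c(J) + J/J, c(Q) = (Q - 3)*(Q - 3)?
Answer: 972/991 ≈ 0.98083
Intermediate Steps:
c(Q) = (-3 + Q)² (c(Q) = (-3 + Q)*(-3 + Q) = (-3 + Q)²)
r(J) = 1 + J/(-3 + J)² (r(J) = J/((-3 + J)²) + J/J = J/(-3 + J)² + 1 = 1 + J/(-3 + J)²)
1/r(57) = 1/(1 + 57/(-3 + 57)²) = 1/(1 + 57/54²) = 1/(1 + 57*(1/2916)) = 1/(1 + 19/972) = 1/(991/972) = 972/991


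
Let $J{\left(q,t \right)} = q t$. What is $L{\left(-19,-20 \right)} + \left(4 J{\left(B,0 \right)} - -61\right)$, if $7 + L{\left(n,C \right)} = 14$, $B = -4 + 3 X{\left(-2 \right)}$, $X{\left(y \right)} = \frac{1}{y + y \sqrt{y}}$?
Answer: $68$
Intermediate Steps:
$X{\left(y \right)} = \frac{1}{y + y^{\frac{3}{2}}}$
$B = -4 + \frac{3}{-2 - 2 i \sqrt{2}}$ ($B = -4 + \frac{3}{-2 + \left(-2\right)^{\frac{3}{2}}} = -4 + \frac{3}{-2 - 2 i \sqrt{2}} \approx -4.5 + 0.70711 i$)
$L{\left(n,C \right)} = 7$ ($L{\left(n,C \right)} = -7 + 14 = 7$)
$L{\left(-19,-20 \right)} + \left(4 J{\left(B,0 \right)} - -61\right) = 7 + \left(4 \frac{- 4 \sqrt{2} + \frac{11 i}{2}}{\sqrt{2} - i} 0 - -61\right) = 7 + \left(4 \cdot 0 + 61\right) = 7 + \left(0 + 61\right) = 7 + 61 = 68$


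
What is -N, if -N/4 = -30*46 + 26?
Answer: -5416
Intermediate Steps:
N = 5416 (N = -4*(-30*46 + 26) = -4*(-1380 + 26) = -4*(-1354) = 5416)
-N = -1*5416 = -5416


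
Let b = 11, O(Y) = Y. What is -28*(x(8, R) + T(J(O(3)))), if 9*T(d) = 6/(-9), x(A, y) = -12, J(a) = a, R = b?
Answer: 9128/27 ≈ 338.07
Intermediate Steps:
R = 11
T(d) = -2/27 (T(d) = (6/(-9))/9 = (6*(-⅑))/9 = (⅑)*(-⅔) = -2/27)
-28*(x(8, R) + T(J(O(3)))) = -28*(-12 - 2/27) = -28*(-326/27) = 9128/27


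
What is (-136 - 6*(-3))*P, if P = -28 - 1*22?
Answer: 5900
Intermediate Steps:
P = -50 (P = -28 - 22 = -50)
(-136 - 6*(-3))*P = (-136 - 6*(-3))*(-50) = (-136 + 18)*(-50) = -118*(-50) = 5900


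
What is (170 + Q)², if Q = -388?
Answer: 47524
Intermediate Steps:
(170 + Q)² = (170 - 388)² = (-218)² = 47524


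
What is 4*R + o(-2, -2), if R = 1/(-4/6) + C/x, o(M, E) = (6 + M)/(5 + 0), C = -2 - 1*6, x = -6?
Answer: 2/15 ≈ 0.13333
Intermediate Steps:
C = -8 (C = -2 - 6 = -8)
o(M, E) = 6/5 + M/5 (o(M, E) = (6 + M)/5 = (6 + M)*(⅕) = 6/5 + M/5)
R = -⅙ (R = 1/(-4/6) - 8/(-6) = 1/(-4*⅙) - 8*(-⅙) = 1/(-⅔) + 4/3 = 1*(-3/2) + 4/3 = -3/2 + 4/3 = -⅙ ≈ -0.16667)
4*R + o(-2, -2) = 4*(-⅙) + (6/5 + (⅕)*(-2)) = -⅔ + (6/5 - ⅖) = -⅔ + ⅘ = 2/15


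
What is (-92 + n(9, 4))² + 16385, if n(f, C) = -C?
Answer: 25601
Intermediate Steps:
(-92 + n(9, 4))² + 16385 = (-92 - 1*4)² + 16385 = (-92 - 4)² + 16385 = (-96)² + 16385 = 9216 + 16385 = 25601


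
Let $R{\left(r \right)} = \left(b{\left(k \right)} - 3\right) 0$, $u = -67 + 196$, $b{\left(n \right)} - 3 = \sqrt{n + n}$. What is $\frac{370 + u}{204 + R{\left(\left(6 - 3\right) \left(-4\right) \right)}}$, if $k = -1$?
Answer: $\frac{499}{204} \approx 2.4461$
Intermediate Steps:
$b{\left(n \right)} = 3 + \sqrt{2} \sqrt{n}$ ($b{\left(n \right)} = 3 + \sqrt{n + n} = 3 + \sqrt{2 n} = 3 + \sqrt{2} \sqrt{n}$)
$u = 129$
$R{\left(r \right)} = 0$ ($R{\left(r \right)} = \left(\left(3 + \sqrt{2} \sqrt{-1}\right) - 3\right) 0 = \left(\left(3 + \sqrt{2} i\right) - 3\right) 0 = \left(\left(3 + i \sqrt{2}\right) - 3\right) 0 = i \sqrt{2} \cdot 0 = 0$)
$\frac{370 + u}{204 + R{\left(\left(6 - 3\right) \left(-4\right) \right)}} = \frac{370 + 129}{204 + 0} = \frac{499}{204}$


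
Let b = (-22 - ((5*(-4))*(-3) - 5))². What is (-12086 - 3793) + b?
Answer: -9950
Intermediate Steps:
b = 5929 (b = (-22 - (-20*(-3) - 5))² = (-22 - (60 - 5))² = (-22 - 1*55)² = (-22 - 55)² = (-77)² = 5929)
(-12086 - 3793) + b = (-12086 - 3793) + 5929 = -15879 + 5929 = -9950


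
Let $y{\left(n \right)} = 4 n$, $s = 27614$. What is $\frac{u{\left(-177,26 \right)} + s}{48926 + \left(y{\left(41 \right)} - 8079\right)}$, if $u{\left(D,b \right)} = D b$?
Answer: $\frac{23012}{41011} \approx 0.56112$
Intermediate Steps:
$\frac{u{\left(-177,26 \right)} + s}{48926 + \left(y{\left(41 \right)} - 8079\right)} = \frac{\left(-177\right) 26 + 27614}{48926 + \left(4 \cdot 41 - 8079\right)} = \frac{-4602 + 27614}{48926 + \left(164 - 8079\right)} = \frac{23012}{48926 - 7915} = \frac{23012}{41011}$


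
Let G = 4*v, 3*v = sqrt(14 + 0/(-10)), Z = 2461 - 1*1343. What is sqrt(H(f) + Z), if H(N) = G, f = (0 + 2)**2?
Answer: sqrt(10062 + 12*sqrt(14))/3 ≈ 33.511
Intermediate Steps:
Z = 1118 (Z = 2461 - 1343 = 1118)
f = 4 (f = 2**2 = 4)
v = sqrt(14)/3 (v = sqrt(14 + 0/(-10))/3 = sqrt(14 + 0*(-1/10))/3 = sqrt(14 + 0)/3 = sqrt(14)/3 ≈ 1.2472)
G = 4*sqrt(14)/3 (G = 4*(sqrt(14)/3) = 4*sqrt(14)/3 ≈ 4.9889)
H(N) = 4*sqrt(14)/3
sqrt(H(f) + Z) = sqrt(4*sqrt(14)/3 + 1118) = sqrt(1118 + 4*sqrt(14)/3)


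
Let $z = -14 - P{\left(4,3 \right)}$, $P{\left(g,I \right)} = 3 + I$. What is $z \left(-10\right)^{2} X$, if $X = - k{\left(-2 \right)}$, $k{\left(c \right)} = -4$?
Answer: $-8000$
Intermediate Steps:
$X = 4$ ($X = \left(-1\right) \left(-4\right) = 4$)
$z = -20$ ($z = -14 - \left(3 + 3\right) = -14 - 6 = -20$)
$z \left(-10\right)^{2} X = - 20 \left(-10\right)^{2} \cdot 4 = \left(-20\right) 100 \cdot 4 = \left(-2000\right) 4 = -8000$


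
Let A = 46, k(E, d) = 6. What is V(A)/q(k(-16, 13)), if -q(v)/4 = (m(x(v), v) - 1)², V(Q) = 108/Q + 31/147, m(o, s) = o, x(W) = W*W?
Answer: -8651/16566900 ≈ -0.00052219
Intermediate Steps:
x(W) = W²
V(Q) = 31/147 + 108/Q (V(Q) = 108/Q + 31*(1/147) = 108/Q + 31/147 = 31/147 + 108/Q)
q(v) = -4*(-1 + v²)² (q(v) = -4*(v² - 1)² = -4*(-1 + v²)²)
V(A)/q(k(-16, 13)) = (31/147 + 108/46)/((-4*(-1 + 6²)²)) = (31/147 + 108*(1/46))/((-4*(-1 + 36)²)) = (31/147 + 54/23)/((-4*35²)) = 8651/(3381*((-4*1225))) = (8651/3381)/(-4900) = (8651/3381)*(-1/4900) = -8651/16566900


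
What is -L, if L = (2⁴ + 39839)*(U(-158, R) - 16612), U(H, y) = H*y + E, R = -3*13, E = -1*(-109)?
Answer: 412140555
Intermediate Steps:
E = 109
R = -39
U(H, y) = 109 + H*y (U(H, y) = H*y + 109 = 109 + H*y)
L = -412140555 (L = (2⁴ + 39839)*((109 - 158*(-39)) - 16612) = (16 + 39839)*((109 + 6162) - 16612) = 39855*(6271 - 16612) = 39855*(-10341) = -412140555)
-L = -1*(-412140555) = 412140555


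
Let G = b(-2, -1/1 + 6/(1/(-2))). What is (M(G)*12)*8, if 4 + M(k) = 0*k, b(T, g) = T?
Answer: -384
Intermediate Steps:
G = -2
M(k) = -4 (M(k) = -4 + 0*k = -4 + 0 = -4)
(M(G)*12)*8 = -4*12*8 = -48*8 = -384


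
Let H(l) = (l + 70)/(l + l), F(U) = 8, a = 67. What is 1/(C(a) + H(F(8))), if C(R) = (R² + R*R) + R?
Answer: 8/72399 ≈ 0.00011050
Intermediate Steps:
H(l) = (70 + l)/(2*l) (H(l) = (70 + l)/((2*l)) = (70 + l)*(1/(2*l)) = (70 + l)/(2*l))
C(R) = R + 2*R² (C(R) = (R² + R²) + R = 2*R² + R = R + 2*R²)
1/(C(a) + H(F(8))) = 1/(67*(1 + 2*67) + (½)*(70 + 8)/8) = 1/(67*(1 + 134) + (½)*(⅛)*78) = 1/(67*135 + 39/8) = 1/(9045 + 39/8) = 1/(72399/8) = 8/72399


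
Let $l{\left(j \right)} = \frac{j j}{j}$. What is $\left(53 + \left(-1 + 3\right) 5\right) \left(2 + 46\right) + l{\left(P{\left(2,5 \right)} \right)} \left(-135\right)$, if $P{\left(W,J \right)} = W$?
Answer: $2754$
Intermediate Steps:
$l{\left(j \right)} = j$ ($l{\left(j \right)} = \frac{j^{2}}{j} = j$)
$\left(53 + \left(-1 + 3\right) 5\right) \left(2 + 46\right) + l{\left(P{\left(2,5 \right)} \right)} \left(-135\right) = \left(53 + \left(-1 + 3\right) 5\right) \left(2 + 46\right) + 2 \left(-135\right) = \left(53 + 2 \cdot 5\right) 48 - 270 = \left(53 + 10\right) 48 - 270 = 63 \cdot 48 - 270 = 3024 - 270 = 2754$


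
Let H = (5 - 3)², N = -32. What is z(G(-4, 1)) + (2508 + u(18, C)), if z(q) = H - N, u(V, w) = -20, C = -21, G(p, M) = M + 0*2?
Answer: 2524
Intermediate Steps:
G(p, M) = M (G(p, M) = M + 0 = M)
H = 4 (H = 2² = 4)
z(q) = 36 (z(q) = 4 - 1*(-32) = 4 + 32 = 36)
z(G(-4, 1)) + (2508 + u(18, C)) = 36 + (2508 - 20) = 36 + 2488 = 2524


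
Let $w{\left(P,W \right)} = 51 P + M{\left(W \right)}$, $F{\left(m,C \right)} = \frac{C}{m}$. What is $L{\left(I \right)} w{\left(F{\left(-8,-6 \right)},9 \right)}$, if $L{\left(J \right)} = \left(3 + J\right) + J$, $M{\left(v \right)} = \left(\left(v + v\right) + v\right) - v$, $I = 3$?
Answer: $\frac{2025}{4} \approx 506.25$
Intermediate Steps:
$M{\left(v \right)} = 2 v$ ($M{\left(v \right)} = \left(2 v + v\right) - v = 3 v - v = 2 v$)
$w{\left(P,W \right)} = 2 W + 51 P$ ($w{\left(P,W \right)} = 51 P + 2 W = 2 W + 51 P$)
$L{\left(J \right)} = 3 + 2 J$
$L{\left(I \right)} w{\left(F{\left(-8,-6 \right)},9 \right)} = \left(3 + 2 \cdot 3\right) \left(2 \cdot 9 + 51 \left(- \frac{6}{-8}\right)\right) = \left(3 + 6\right) \left(18 + 51 \left(\left(-6\right) \left(- \frac{1}{8}\right)\right)\right) = 9 \left(18 + 51 \cdot \frac{3}{4}\right) = 9 \left(18 + \frac{153}{4}\right) = 9 \cdot \frac{225}{4} = \frac{2025}{4}$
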